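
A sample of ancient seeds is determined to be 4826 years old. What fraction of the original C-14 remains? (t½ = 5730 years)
N/N₀ = (1/2)^(t/t½) = 0.5578 = 55.8%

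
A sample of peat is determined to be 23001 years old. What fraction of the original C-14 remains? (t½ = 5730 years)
N/N₀ = (1/2)^(t/t½) = 0.06189 = 6.19%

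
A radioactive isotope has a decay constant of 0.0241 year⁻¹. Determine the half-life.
t½ = ln(2)/λ = 28.76 years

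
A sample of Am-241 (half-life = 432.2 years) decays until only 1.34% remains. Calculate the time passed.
t = t½ × log₂(N₀/N) = 2689 years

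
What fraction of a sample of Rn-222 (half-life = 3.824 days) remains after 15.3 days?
N/N₀ = (1/2)^(t/t½) = 0.06245 = 6.25%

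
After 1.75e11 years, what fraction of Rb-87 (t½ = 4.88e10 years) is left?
N/N₀ = (1/2)^(t/t½) = 0.08327 = 8.33%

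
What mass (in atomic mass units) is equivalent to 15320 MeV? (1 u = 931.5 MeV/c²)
m = E/c² = 16.45 u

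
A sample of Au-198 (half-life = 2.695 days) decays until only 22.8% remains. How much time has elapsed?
t = t½ × log₂(N₀/N) = 5.748 days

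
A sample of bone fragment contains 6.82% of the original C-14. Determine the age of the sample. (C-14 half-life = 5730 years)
Age = t½ × log₂(1/ratio) = 22200 years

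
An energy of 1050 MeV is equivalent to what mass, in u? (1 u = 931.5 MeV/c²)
m = E/c² = 1.127 u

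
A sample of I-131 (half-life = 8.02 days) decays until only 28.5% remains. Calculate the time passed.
t = t½ × log₂(N₀/N) = 14.52 days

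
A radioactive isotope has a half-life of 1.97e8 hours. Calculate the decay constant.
λ = ln(2)/t½ = 3.519e-9 hour⁻¹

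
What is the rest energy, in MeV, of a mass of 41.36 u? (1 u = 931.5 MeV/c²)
E = mc² = 38530 MeV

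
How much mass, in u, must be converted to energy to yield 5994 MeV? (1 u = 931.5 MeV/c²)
m = E/c² = 6.435 u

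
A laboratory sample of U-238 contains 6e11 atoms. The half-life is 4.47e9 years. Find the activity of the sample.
A = λN = 93.04 decays/year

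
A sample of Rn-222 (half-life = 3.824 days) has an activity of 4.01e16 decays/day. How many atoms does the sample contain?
N = A/λ = 2.212e17 atoms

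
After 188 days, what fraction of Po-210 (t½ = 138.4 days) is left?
N/N₀ = (1/2)^(t/t½) = 0.39 = 39%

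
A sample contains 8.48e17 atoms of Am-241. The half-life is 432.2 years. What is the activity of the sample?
A = λN = 1.36e15 decays/year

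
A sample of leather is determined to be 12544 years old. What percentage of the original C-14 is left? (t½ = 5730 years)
N/N₀ = (1/2)^(t/t½) = 0.2193 = 21.9%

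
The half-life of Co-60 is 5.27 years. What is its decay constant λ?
λ = ln(2)/t½ = 0.1315 year⁻¹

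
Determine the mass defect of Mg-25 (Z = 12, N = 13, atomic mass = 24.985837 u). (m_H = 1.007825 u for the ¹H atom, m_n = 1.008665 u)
Δm = Z·m_H + N·m_n − M = 0.2207 u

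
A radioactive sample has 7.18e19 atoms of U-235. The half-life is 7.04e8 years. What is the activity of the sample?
A = λN = 7.069e10 decays/year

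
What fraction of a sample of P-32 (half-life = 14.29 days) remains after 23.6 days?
N/N₀ = (1/2)^(t/t½) = 0.3183 = 31.8%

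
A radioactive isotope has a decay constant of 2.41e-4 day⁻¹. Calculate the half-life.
t½ = ln(2)/λ = 2876 days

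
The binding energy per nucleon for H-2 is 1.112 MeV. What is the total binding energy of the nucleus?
B.E. = 1.112 × 2 = 2.224 MeV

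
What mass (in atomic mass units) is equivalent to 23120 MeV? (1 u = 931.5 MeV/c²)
m = E/c² = 24.82 u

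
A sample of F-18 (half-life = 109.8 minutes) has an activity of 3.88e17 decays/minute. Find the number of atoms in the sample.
N = A/λ = 6.146e19 atoms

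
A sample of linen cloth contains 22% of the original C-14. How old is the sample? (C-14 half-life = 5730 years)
Age = t½ × log₂(1/ratio) = 12520 years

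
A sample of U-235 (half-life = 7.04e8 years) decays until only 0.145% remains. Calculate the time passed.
t = t½ × log₂(N₀/N) = 6.639e9 years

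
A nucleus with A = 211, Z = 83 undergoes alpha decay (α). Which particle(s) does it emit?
α particle = ⁴₂He (2 protons + 2 neutrons)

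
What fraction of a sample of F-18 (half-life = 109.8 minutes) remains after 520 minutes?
N/N₀ = (1/2)^(t/t½) = 0.03753 = 3.75%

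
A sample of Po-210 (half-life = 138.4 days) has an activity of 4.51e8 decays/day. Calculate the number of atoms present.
N = A/λ = 9.005e10 atoms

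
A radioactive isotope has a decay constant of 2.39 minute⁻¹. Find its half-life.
t½ = ln(2)/λ = 0.29 minutes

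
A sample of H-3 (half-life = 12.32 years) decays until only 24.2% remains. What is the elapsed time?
t = t½ × log₂(N₀/N) = 25.22 years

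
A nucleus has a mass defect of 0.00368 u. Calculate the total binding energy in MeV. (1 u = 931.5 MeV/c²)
B.E. = Δm × 931.5 = 3.428 MeV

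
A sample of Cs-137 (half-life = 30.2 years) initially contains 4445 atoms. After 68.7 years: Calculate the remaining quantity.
N = N₀(1/2)^(t/t½) = 918.5 atoms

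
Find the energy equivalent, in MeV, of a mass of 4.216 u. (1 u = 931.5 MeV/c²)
E = mc² = 3927 MeV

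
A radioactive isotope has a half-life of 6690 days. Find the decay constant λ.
λ = ln(2)/t½ = 1.036e-4 day⁻¹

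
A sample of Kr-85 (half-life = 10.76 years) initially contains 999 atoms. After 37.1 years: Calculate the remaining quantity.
N = N₀(1/2)^(t/t½) = 91.54 atoms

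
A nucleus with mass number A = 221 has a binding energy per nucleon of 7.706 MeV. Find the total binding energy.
B.E. = 7.706 × 221 = 1703 MeV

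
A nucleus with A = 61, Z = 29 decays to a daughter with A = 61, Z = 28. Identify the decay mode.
ΔA = 0, ΔZ = -1 ⇒ beta-plus decay (β⁺) or electron capture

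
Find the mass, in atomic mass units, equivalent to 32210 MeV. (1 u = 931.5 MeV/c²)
m = E/c² = 34.58 u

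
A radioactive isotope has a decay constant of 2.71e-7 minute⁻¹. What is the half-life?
t½ = ln(2)/λ = 2.558e6 minutes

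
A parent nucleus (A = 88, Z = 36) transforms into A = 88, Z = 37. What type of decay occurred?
ΔA = 0, ΔZ = +1 ⇒ beta-minus decay (β⁻)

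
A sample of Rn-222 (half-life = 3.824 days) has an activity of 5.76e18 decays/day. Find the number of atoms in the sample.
N = A/λ = 3.178e19 atoms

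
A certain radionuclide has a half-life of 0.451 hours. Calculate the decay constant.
λ = ln(2)/t½ = 1.537 hour⁻¹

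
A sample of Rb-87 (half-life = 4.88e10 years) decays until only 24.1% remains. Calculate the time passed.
t = t½ × log₂(N₀/N) = 1.002e11 years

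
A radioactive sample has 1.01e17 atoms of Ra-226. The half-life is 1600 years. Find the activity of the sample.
A = λN = 4.375e13 decays/year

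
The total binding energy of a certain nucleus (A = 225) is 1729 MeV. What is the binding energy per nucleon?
B.E./A = 1729/225 = 7.684 MeV/nucleon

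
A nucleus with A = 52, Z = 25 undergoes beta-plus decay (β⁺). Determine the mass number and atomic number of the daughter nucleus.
Daughter: A = 52, Z = 24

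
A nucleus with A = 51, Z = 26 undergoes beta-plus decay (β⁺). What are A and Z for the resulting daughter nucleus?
Daughter: A = 51, Z = 25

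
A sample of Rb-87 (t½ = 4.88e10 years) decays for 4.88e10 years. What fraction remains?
N/N₀ = (1/2)^(t/t½) = 0.5 = 50%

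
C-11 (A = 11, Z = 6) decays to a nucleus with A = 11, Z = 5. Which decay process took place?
ΔA = 0, ΔZ = -1 ⇒ beta-plus decay (β⁺) or electron capture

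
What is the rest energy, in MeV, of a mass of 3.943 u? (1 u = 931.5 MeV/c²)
E = mc² = 3673 MeV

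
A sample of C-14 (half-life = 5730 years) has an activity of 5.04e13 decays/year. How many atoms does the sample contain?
N = A/λ = 4.166e17 atoms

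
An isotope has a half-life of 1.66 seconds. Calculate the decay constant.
λ = ln(2)/t½ = 0.4176 second⁻¹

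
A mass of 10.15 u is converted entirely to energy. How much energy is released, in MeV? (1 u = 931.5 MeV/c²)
E = mc² = 9455 MeV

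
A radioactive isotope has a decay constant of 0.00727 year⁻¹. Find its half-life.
t½ = ln(2)/λ = 95.34 years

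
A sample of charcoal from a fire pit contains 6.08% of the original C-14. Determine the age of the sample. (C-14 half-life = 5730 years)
Age = t½ × log₂(1/ratio) = 23150 years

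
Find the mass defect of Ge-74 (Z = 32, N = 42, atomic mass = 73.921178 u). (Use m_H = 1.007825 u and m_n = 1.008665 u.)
Δm = Z·m_H + N·m_n − M = 0.6932 u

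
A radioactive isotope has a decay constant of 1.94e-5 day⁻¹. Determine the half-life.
t½ = ln(2)/λ = 35730 days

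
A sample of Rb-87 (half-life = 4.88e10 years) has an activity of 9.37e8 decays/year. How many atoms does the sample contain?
N = A/λ = 6.597e19 atoms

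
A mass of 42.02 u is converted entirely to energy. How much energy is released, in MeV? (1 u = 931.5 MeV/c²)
E = mc² = 39140 MeV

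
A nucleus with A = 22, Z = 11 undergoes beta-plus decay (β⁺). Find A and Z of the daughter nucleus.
Daughter: A = 22, Z = 10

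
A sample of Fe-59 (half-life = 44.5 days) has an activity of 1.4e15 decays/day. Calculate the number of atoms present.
N = A/λ = 8.988e16 atoms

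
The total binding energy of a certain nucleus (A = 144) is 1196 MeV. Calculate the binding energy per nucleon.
B.E./A = 1196/144 = 8.306 MeV/nucleon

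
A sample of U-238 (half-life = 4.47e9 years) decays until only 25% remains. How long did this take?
t = t½ × log₂(N₀/N) = 8.94e9 years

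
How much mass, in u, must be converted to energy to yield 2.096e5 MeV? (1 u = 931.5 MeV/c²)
m = E/c² = 225 u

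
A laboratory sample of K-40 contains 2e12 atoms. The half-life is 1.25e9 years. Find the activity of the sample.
A = λN = 1109 decays/year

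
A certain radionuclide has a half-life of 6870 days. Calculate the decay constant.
λ = ln(2)/t½ = 1.009e-4 day⁻¹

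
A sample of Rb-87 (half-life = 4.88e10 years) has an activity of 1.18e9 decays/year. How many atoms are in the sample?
N = A/λ = 8.308e19 atoms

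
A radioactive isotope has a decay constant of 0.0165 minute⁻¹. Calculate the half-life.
t½ = ln(2)/λ = 42.01 minutes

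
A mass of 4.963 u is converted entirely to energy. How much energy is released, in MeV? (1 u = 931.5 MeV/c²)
E = mc² = 4623 MeV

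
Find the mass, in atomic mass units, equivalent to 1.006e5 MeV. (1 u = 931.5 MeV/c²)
m = E/c² = 108 u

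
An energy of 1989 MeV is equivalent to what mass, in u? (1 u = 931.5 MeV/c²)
m = E/c² = 2.135 u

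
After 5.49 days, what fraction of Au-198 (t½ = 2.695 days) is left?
N/N₀ = (1/2)^(t/t½) = 0.2437 = 24.4%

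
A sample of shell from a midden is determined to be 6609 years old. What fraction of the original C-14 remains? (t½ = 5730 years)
N/N₀ = (1/2)^(t/t½) = 0.4496 = 45%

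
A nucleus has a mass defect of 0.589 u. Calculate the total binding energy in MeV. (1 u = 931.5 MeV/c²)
B.E. = Δm × 931.5 = 548.7 MeV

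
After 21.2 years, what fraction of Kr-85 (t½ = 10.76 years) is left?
N/N₀ = (1/2)^(t/t½) = 0.2552 = 25.5%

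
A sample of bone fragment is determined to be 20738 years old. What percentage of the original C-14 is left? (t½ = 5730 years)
N/N₀ = (1/2)^(t/t½) = 0.08138 = 8.14%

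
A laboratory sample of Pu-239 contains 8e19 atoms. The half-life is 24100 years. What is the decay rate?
A = λN = 2.301e15 decays/year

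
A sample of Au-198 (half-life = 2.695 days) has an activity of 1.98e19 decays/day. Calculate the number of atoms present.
N = A/λ = 7.698e19 atoms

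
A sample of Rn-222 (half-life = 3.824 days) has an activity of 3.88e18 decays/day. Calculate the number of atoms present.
N = A/λ = 2.141e19 atoms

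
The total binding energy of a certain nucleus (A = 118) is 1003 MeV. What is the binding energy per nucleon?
B.E./A = 1003/118 = 8.5 MeV/nucleon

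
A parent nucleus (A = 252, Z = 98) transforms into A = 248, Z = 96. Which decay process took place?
ΔA = -4, ΔZ = -2 ⇒ alpha decay (α)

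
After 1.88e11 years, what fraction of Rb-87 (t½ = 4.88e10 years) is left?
N/N₀ = (1/2)^(t/t½) = 0.06923 = 6.92%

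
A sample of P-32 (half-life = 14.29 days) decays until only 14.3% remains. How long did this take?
t = t½ × log₂(N₀/N) = 40.1 days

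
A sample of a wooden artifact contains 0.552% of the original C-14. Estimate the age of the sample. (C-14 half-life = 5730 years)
Age = t½ × log₂(1/ratio) = 42980 years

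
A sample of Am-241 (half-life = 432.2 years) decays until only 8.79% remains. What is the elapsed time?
t = t½ × log₂(N₀/N) = 1516 years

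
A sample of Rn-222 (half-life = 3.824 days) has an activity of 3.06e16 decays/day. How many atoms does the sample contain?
N = A/λ = 1.688e17 atoms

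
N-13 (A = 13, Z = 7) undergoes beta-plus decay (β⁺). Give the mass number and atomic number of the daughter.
Daughter: A = 13, Z = 6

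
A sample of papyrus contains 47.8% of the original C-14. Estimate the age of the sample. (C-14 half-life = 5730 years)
Age = t½ × log₂(1/ratio) = 6102 years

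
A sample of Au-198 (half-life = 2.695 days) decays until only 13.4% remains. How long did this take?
t = t½ × log₂(N₀/N) = 7.815 days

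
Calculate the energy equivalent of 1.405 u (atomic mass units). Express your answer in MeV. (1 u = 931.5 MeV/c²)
E = mc² = 1309 MeV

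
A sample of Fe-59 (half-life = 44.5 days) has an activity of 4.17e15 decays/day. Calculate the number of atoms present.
N = A/λ = 2.677e17 atoms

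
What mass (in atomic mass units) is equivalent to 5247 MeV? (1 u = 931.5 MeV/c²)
m = E/c² = 5.633 u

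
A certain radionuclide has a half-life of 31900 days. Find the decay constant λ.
λ = ln(2)/t½ = 2.173e-5 day⁻¹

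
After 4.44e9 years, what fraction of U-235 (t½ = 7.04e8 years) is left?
N/N₀ = (1/2)^(t/t½) = 0.01263 = 1.26%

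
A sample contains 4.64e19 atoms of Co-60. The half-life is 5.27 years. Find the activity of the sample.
A = λN = 6.103e18 decays/year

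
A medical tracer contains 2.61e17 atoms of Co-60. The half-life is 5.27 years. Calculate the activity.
A = λN = 3.433e16 decays/year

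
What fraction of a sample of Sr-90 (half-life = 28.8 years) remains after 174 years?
N/N₀ = (1/2)^(t/t½) = 0.01518 = 1.52%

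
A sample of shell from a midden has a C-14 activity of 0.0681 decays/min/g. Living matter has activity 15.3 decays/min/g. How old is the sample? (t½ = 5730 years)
Age = t½ × log₂(A₀/A) = 44760 years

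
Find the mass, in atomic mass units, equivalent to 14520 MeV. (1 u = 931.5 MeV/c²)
m = E/c² = 15.59 u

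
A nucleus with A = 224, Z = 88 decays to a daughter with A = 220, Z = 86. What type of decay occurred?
ΔA = -4, ΔZ = -2 ⇒ alpha decay (α)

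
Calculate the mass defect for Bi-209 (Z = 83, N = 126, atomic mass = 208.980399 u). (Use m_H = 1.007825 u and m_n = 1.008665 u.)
Δm = Z·m_H + N·m_n − M = 1.761 u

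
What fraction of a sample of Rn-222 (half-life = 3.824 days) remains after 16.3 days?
N/N₀ = (1/2)^(t/t½) = 0.0521 = 5.21%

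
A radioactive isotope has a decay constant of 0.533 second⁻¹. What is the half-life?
t½ = ln(2)/λ = 1.3 seconds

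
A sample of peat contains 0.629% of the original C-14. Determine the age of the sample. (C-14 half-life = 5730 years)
Age = t½ × log₂(1/ratio) = 41900 years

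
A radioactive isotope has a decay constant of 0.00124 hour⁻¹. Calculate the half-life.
t½ = ln(2)/λ = 559 hours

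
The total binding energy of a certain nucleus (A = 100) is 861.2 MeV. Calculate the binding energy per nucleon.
B.E./A = 861.2/100 = 8.612 MeV/nucleon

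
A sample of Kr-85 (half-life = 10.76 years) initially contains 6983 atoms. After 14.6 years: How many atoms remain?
N = N₀(1/2)^(t/t½) = 2726 atoms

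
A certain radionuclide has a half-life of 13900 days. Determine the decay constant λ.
λ = ln(2)/t½ = 4.987e-5 day⁻¹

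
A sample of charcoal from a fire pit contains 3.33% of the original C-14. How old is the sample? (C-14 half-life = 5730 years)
Age = t½ × log₂(1/ratio) = 28120 years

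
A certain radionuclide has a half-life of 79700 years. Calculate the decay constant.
λ = ln(2)/t½ = 8.697e-6 year⁻¹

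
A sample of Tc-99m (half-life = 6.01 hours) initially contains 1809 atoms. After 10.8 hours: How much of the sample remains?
N = N₀(1/2)^(t/t½) = 520.6 atoms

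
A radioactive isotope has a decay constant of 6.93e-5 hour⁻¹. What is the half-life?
t½ = ln(2)/λ = 10000 hours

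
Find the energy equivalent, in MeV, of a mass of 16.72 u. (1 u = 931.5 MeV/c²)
E = mc² = 15570 MeV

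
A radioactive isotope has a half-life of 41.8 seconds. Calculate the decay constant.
λ = ln(2)/t½ = 0.01658 second⁻¹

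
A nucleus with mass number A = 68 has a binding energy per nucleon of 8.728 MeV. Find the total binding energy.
B.E. = 8.728 × 68 = 593.5 MeV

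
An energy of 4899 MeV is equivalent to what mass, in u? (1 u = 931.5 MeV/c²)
m = E/c² = 5.259 u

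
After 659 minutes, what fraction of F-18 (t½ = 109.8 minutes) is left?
N/N₀ = (1/2)^(t/t½) = 0.01561 = 1.56%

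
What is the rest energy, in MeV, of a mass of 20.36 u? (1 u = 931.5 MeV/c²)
E = mc² = 18970 MeV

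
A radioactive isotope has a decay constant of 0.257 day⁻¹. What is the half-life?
t½ = ln(2)/λ = 2.697 days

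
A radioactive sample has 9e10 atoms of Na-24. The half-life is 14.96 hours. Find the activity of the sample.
A = λN = 4.17e9 decays/hour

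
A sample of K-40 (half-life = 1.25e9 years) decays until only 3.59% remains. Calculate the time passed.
t = t½ × log₂(N₀/N) = 6e9 years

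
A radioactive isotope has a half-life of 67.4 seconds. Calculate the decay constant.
λ = ln(2)/t½ = 0.01028 second⁻¹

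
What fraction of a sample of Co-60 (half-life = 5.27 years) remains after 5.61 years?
N/N₀ = (1/2)^(t/t½) = 0.4781 = 47.8%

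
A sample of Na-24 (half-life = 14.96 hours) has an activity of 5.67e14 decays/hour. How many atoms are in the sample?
N = A/λ = 1.224e16 atoms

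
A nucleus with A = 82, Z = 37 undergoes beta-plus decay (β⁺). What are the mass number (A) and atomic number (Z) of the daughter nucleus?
Daughter: A = 82, Z = 36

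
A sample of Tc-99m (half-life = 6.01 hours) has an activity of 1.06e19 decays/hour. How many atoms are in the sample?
N = A/λ = 9.191e19 atoms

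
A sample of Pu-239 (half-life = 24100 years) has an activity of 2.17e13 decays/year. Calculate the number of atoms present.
N = A/λ = 7.545e17 atoms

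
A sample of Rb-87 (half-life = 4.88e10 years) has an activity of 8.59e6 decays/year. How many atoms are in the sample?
N = A/λ = 6.048e17 atoms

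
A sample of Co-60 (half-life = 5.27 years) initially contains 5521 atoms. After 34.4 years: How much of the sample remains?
N = N₀(1/2)^(t/t½) = 59.85 atoms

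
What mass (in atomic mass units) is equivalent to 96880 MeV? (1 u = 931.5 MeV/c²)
m = E/c² = 104 u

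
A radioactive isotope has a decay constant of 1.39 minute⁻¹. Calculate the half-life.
t½ = ln(2)/λ = 0.4987 minutes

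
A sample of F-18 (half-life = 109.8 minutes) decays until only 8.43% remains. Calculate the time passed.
t = t½ × log₂(N₀/N) = 391.8 minutes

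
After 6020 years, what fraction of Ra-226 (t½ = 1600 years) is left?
N/N₀ = (1/2)^(t/t½) = 0.07368 = 7.37%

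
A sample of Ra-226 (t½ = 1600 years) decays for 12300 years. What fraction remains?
N/N₀ = (1/2)^(t/t½) = 0.004851 = 0.485%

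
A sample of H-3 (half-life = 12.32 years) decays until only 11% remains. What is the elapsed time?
t = t½ × log₂(N₀/N) = 39.23 years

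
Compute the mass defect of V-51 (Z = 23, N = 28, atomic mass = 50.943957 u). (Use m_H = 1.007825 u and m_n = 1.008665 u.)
Δm = Z·m_H + N·m_n − M = 0.4786 u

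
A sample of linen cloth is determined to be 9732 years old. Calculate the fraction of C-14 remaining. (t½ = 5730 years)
N/N₀ = (1/2)^(t/t½) = 0.3081 = 30.8%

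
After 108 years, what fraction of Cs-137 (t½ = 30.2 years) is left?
N/N₀ = (1/2)^(t/t½) = 0.08384 = 8.38%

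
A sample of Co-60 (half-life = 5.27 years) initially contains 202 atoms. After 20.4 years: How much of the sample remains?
N = N₀(1/2)^(t/t½) = 13.81 atoms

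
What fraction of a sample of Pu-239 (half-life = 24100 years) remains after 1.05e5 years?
N/N₀ = (1/2)^(t/t½) = 0.0488 = 4.88%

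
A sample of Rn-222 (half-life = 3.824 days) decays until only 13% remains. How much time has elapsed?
t = t½ × log₂(N₀/N) = 11.26 days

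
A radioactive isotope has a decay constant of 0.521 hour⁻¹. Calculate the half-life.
t½ = ln(2)/λ = 1.33 hours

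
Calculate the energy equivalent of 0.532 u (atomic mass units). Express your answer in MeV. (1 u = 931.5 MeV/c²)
E = mc² = 495.6 MeV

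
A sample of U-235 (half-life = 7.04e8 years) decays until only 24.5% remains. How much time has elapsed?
t = t½ × log₂(N₀/N) = 1.429e9 years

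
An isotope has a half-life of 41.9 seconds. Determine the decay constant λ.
λ = ln(2)/t½ = 0.01654 second⁻¹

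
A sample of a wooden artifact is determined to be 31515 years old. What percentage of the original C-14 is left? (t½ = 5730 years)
N/N₀ = (1/2)^(t/t½) = 0.0221 = 2.21%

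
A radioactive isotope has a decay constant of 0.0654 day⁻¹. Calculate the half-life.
t½ = ln(2)/λ = 10.6 days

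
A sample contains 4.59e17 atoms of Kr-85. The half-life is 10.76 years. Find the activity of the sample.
A = λN = 2.957e16 decays/year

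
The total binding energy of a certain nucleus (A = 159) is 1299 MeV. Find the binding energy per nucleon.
B.E./A = 1299/159 = 8.17 MeV/nucleon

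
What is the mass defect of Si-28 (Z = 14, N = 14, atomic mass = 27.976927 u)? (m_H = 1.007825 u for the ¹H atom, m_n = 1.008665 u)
Δm = Z·m_H + N·m_n − M = 0.2539 u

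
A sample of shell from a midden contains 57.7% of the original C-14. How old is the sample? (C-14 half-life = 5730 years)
Age = t½ × log₂(1/ratio) = 4546 years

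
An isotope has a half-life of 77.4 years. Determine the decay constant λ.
λ = ln(2)/t½ = 0.008955 year⁻¹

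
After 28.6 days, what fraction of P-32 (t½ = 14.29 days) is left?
N/N₀ = (1/2)^(t/t½) = 0.2498 = 25%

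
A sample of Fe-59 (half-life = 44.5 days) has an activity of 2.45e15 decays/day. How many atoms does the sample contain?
N = A/λ = 1.573e17 atoms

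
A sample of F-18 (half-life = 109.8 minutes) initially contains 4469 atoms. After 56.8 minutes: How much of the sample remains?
N = N₀(1/2)^(t/t½) = 3122 atoms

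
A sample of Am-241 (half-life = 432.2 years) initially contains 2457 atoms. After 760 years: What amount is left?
N = N₀(1/2)^(t/t½) = 726.2 atoms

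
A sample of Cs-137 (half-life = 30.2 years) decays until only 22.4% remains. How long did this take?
t = t½ × log₂(N₀/N) = 65.18 years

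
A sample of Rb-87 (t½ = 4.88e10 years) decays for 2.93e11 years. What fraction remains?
N/N₀ = (1/2)^(t/t½) = 0.01558 = 1.56%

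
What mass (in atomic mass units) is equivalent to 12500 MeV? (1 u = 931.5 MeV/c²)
m = E/c² = 13.42 u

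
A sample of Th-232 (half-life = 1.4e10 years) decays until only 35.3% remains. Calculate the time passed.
t = t½ × log₂(N₀/N) = 2.103e10 years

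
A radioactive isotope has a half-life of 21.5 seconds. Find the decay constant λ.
λ = ln(2)/t½ = 0.03224 second⁻¹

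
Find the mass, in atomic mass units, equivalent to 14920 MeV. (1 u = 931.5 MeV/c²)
m = E/c² = 16.02 u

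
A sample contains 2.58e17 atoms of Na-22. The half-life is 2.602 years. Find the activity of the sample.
A = λN = 6.873e16 decays/year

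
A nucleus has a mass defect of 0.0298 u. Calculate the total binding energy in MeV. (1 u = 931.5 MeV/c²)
B.E. = Δm × 931.5 = 27.76 MeV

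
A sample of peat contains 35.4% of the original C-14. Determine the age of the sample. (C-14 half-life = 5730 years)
Age = t½ × log₂(1/ratio) = 8585 years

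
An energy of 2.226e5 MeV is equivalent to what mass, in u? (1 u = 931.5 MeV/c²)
m = E/c² = 239 u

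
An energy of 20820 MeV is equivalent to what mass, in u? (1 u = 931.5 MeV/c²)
m = E/c² = 22.35 u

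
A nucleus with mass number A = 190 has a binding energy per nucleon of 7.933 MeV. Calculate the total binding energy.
B.E. = 7.933 × 190 = 1507 MeV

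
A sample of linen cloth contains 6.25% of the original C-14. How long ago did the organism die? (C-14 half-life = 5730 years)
Age = t½ × log₂(1/ratio) = 22920 years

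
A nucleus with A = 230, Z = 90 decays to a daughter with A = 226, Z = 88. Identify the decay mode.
ΔA = -4, ΔZ = -2 ⇒ alpha decay (α)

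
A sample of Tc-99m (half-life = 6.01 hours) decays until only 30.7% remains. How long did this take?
t = t½ × log₂(N₀/N) = 10.24 hours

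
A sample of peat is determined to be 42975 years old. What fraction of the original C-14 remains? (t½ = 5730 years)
N/N₀ = (1/2)^(t/t½) = 0.005524 = 0.552%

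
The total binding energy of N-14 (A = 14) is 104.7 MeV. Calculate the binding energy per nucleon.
B.E./A = 104.7/14 = 7.479 MeV/nucleon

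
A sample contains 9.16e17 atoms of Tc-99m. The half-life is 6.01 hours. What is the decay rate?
A = λN = 1.056e17 decays/hour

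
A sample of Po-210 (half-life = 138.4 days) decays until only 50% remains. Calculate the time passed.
t = t½ × log₂(N₀/N) = 138.4 days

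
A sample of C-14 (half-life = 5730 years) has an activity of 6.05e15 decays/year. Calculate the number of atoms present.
N = A/λ = 5.001e19 atoms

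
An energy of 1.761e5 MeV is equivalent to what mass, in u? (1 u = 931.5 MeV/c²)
m = E/c² = 189 u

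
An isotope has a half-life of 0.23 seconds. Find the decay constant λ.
λ = ln(2)/t½ = 3.014 second⁻¹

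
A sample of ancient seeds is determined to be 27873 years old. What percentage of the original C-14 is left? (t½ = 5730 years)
N/N₀ = (1/2)^(t/t½) = 0.03433 = 3.43%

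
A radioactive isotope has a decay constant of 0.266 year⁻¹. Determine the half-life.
t½ = ln(2)/λ = 2.606 years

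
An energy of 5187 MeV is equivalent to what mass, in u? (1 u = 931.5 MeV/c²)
m = E/c² = 5.568 u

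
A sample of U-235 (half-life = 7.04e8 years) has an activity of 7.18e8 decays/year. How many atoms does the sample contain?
N = A/λ = 7.292e17 atoms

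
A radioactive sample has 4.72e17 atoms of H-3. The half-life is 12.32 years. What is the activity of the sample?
A = λN = 2.656e16 decays/year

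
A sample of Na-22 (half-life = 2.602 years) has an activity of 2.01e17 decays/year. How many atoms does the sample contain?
N = A/λ = 7.545e17 atoms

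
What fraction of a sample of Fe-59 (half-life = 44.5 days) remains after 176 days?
N/N₀ = (1/2)^(t/t½) = 0.06448 = 6.45%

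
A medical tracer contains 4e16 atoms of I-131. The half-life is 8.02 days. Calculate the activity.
A = λN = 3.457e15 decays/day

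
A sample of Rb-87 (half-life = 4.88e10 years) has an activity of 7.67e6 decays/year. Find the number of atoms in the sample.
N = A/λ = 5.4e17 atoms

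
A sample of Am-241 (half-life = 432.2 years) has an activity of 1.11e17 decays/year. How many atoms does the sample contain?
N = A/λ = 6.921e19 atoms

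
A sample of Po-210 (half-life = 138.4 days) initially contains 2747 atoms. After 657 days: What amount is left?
N = N₀(1/2)^(t/t½) = 102.3 atoms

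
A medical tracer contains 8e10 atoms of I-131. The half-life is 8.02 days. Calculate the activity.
A = λN = 6.914e9 decays/day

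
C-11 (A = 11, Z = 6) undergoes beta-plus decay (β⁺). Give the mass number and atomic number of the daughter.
Daughter: A = 11, Z = 5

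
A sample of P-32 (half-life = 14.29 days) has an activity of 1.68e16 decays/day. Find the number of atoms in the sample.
N = A/λ = 3.464e17 atoms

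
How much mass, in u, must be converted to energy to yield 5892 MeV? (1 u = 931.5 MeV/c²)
m = E/c² = 6.325 u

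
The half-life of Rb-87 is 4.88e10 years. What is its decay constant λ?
λ = ln(2)/t½ = 1.42e-11 year⁻¹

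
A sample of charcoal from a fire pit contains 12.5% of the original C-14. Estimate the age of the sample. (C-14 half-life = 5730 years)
Age = t½ × log₂(1/ratio) = 17190 years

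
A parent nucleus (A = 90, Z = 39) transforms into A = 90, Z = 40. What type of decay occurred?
ΔA = 0, ΔZ = +1 ⇒ beta-minus decay (β⁻)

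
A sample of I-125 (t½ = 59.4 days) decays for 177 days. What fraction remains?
N/N₀ = (1/2)^(t/t½) = 0.1268 = 12.7%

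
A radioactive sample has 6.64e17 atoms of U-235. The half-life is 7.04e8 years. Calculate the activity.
A = λN = 6.538e8 decays/year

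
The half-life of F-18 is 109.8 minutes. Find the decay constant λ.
λ = ln(2)/t½ = 0.006313 minute⁻¹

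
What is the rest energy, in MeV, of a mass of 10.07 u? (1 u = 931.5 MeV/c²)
E = mc² = 9380 MeV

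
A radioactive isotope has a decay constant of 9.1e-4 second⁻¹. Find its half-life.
t½ = ln(2)/λ = 761.7 seconds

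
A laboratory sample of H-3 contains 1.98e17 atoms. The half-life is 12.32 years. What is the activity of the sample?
A = λN = 1.114e16 decays/year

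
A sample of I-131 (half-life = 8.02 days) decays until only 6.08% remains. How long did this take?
t = t½ × log₂(N₀/N) = 32.4 days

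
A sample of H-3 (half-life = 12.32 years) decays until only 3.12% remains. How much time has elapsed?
t = t½ × log₂(N₀/N) = 61.63 years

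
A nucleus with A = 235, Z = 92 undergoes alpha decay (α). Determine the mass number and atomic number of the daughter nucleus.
Daughter: A = 231, Z = 90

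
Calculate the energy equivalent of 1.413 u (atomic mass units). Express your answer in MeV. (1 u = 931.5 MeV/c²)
E = mc² = 1316 MeV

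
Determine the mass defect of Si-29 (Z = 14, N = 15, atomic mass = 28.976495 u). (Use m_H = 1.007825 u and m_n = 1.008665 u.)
Δm = Z·m_H + N·m_n − M = 0.263 u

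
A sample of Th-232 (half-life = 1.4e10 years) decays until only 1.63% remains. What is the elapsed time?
t = t½ × log₂(N₀/N) = 8.315e10 years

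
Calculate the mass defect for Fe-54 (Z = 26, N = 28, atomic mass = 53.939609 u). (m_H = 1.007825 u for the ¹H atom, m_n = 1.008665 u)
Δm = Z·m_H + N·m_n − M = 0.5065 u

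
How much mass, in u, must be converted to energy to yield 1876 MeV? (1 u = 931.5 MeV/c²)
m = E/c² = 2.014 u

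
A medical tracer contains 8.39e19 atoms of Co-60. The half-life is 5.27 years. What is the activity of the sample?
A = λN = 1.104e19 decays/year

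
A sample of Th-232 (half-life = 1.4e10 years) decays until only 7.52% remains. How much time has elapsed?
t = t½ × log₂(N₀/N) = 5.226e10 years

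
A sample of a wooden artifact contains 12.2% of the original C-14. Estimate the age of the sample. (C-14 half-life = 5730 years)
Age = t½ × log₂(1/ratio) = 17390 years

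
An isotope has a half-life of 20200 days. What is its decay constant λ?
λ = ln(2)/t½ = 3.431e-5 day⁻¹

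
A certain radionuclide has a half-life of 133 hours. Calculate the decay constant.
λ = ln(2)/t½ = 0.005212 hour⁻¹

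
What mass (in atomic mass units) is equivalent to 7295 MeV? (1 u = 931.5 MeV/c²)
m = E/c² = 7.831 u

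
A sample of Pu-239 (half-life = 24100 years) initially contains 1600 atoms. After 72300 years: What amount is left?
N = N₀(1/2)^(t/t½) = 200 atoms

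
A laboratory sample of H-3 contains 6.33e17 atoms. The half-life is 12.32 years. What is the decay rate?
A = λN = 3.561e16 decays/year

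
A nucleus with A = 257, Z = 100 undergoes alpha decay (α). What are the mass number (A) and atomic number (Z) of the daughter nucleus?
Daughter: A = 253, Z = 98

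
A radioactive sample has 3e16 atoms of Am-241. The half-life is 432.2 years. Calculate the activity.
A = λN = 4.811e13 decays/year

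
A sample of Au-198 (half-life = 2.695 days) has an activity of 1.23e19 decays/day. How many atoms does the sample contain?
N = A/λ = 4.782e19 atoms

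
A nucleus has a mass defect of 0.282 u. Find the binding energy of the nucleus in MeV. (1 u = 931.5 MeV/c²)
B.E. = Δm × 931.5 = 262.7 MeV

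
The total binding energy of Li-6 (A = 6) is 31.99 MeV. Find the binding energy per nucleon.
B.E./A = 31.99/6 = 5.332 MeV/nucleon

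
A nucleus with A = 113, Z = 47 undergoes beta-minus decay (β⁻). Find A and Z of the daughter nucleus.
Daughter: A = 113, Z = 48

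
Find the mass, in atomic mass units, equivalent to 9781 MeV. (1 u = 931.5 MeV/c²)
m = E/c² = 10.5 u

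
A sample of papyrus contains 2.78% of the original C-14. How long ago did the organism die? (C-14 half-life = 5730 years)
Age = t½ × log₂(1/ratio) = 29620 years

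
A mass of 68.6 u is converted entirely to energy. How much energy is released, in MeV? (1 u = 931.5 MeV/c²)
E = mc² = 63900 MeV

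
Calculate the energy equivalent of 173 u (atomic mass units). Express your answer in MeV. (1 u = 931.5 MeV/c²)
E = mc² = 1.611e5 MeV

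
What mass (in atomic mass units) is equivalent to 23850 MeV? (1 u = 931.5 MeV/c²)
m = E/c² = 25.6 u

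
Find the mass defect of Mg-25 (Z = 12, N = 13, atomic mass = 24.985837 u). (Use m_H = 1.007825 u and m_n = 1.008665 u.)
Δm = Z·m_H + N·m_n − M = 0.2207 u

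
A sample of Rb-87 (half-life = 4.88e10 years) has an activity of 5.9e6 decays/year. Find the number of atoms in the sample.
N = A/λ = 4.154e17 atoms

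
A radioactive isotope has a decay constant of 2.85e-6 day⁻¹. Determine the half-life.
t½ = ln(2)/λ = 2.432e5 days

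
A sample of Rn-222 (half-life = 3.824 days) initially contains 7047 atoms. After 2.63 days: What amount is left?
N = N₀(1/2)^(t/t½) = 4375 atoms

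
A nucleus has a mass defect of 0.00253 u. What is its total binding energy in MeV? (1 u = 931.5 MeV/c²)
B.E. = Δm × 931.5 = 2.357 MeV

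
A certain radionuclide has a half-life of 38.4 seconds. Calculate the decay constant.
λ = ln(2)/t½ = 0.01805 second⁻¹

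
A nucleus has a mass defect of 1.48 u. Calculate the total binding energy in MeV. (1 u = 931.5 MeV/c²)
B.E. = Δm × 931.5 = 1379 MeV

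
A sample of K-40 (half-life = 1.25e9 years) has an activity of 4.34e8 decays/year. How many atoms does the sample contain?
N = A/λ = 7.827e17 atoms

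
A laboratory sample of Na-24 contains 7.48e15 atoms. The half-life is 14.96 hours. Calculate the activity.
A = λN = 3.466e14 decays/hour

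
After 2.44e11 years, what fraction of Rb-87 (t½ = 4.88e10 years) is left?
N/N₀ = (1/2)^(t/t½) = 0.03125 = 3.12%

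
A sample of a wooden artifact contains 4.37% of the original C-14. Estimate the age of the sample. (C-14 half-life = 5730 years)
Age = t½ × log₂(1/ratio) = 25880 years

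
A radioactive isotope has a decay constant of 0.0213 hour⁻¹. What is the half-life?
t½ = ln(2)/λ = 32.54 hours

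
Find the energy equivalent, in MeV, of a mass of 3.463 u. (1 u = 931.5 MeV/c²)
E = mc² = 3226 MeV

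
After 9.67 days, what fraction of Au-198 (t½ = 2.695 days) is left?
N/N₀ = (1/2)^(t/t½) = 0.08315 = 8.32%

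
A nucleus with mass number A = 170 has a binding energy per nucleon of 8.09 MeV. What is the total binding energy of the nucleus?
B.E. = 8.09 × 170 = 1375 MeV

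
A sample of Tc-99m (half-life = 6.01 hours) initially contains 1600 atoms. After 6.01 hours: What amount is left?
N = N₀(1/2)^(t/t½) = 800 atoms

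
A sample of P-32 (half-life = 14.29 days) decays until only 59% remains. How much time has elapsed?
t = t½ × log₂(N₀/N) = 10.88 days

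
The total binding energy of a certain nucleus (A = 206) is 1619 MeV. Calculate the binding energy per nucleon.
B.E./A = 1619/206 = 7.859 MeV/nucleon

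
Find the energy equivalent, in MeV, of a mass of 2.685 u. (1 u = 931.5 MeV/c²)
E = mc² = 2501 MeV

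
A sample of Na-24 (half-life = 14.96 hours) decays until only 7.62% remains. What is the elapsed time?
t = t½ × log₂(N₀/N) = 55.56 hours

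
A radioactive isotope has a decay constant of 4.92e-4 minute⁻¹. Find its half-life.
t½ = ln(2)/λ = 1409 minutes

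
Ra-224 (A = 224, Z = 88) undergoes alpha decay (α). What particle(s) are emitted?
α particle = ⁴₂He (2 protons + 2 neutrons)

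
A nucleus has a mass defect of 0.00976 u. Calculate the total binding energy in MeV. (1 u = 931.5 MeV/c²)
B.E. = Δm × 931.5 = 9.091 MeV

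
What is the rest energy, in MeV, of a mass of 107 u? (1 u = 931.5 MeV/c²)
E = mc² = 99670 MeV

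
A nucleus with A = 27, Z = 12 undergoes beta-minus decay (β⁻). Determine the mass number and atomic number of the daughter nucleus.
Daughter: A = 27, Z = 13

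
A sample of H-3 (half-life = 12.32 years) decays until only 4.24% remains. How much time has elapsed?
t = t½ × log₂(N₀/N) = 56.18 years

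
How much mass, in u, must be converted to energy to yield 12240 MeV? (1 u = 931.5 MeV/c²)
m = E/c² = 13.14 u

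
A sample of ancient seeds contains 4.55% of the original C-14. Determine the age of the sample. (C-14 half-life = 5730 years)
Age = t½ × log₂(1/ratio) = 25540 years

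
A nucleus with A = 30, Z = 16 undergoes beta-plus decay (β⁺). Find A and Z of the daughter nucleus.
Daughter: A = 30, Z = 15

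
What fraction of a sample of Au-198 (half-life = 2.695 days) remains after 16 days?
N/N₀ = (1/2)^(t/t½) = 0.01632 = 1.63%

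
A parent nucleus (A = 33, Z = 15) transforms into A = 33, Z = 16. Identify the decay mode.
ΔA = 0, ΔZ = +1 ⇒ beta-minus decay (β⁻)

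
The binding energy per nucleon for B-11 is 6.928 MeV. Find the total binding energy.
B.E. = 6.928 × 11 = 76.21 MeV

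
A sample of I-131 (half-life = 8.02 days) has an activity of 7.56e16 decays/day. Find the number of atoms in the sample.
N = A/λ = 8.747e17 atoms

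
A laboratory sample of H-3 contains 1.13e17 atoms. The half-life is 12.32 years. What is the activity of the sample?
A = λN = 6.358e15 decays/year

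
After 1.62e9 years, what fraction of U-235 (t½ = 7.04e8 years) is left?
N/N₀ = (1/2)^(t/t½) = 0.2029 = 20.3%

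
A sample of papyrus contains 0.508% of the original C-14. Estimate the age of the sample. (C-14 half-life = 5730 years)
Age = t½ × log₂(1/ratio) = 43670 years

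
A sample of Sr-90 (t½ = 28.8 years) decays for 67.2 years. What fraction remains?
N/N₀ = (1/2)^(t/t½) = 0.1984 = 19.8%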